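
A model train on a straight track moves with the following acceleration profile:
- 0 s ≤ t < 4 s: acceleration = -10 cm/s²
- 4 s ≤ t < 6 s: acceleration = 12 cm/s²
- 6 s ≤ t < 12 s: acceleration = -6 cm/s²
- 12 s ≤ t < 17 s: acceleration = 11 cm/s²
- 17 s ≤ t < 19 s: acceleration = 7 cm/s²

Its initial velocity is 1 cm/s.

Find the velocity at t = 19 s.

18 cm/s

Δv equals the area under the a-t graph; then v = v₀ + Δv.
0–4 s: -10 × 4 = -40 cm/s
4–6 s: 12 × 2 = 24 cm/s
6–12 s: -6 × 6 = -36 cm/s
12–17 s: 11 × 5 = 55 cm/s
17–19 s: 7 × 2 = 14 cm/s
Δv = 17 cm/s, so v(19) = 1 + (17) = 18 cm/s.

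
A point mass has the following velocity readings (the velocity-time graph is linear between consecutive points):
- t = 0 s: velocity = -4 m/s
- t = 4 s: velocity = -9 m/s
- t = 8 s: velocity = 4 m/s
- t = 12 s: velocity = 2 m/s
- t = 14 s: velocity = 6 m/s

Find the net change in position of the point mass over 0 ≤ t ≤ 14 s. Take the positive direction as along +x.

Displacement is the signed area under the v-t curve.
0–4 s: ½(-4 + -9)(4) = -26 m
4–8 s: ½(-9 + 4)(4) = -10 m
8–12 s: ½(4 + 2)(4) = 12 m
12–14 s: ½(2 + 6)(2) = 8 m
Net displacement = -16 m

-16 m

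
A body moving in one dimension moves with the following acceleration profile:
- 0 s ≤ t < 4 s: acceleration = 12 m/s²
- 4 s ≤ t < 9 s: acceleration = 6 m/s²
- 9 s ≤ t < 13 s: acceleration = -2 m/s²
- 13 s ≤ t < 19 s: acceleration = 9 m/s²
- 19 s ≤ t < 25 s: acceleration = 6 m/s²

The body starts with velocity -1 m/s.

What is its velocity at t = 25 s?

159 m/s

Δv equals the area under the a-t graph; then v = v₀ + Δv.
0–4 s: 12 × 4 = 48 m/s
4–9 s: 6 × 5 = 30 m/s
9–13 s: -2 × 4 = -8 m/s
13–19 s: 9 × 6 = 54 m/s
19–25 s: 6 × 6 = 36 m/s
Δv = 160 m/s, so v(25) = -1 + (160) = 159 m/s.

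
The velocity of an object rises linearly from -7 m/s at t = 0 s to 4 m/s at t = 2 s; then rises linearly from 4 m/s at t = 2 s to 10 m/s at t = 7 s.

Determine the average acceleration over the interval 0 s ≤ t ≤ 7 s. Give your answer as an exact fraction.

Average acceleration = Δv/Δt = (10 − -7)/(7 − 0) = 17/7 m/s².

17/7 m/s²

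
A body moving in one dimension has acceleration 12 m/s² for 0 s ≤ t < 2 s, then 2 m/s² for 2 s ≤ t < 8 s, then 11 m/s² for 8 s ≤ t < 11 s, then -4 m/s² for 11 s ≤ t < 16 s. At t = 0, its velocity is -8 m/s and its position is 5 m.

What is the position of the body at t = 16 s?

On each constant-a segment, Δv = aΔt and Δx = v₀Δt + ½aΔt²; chain segment to segment.
0–2 s: v starts -8 m/s; Δx = -8·2 + ½·12·2² = 8 m; v ends 16 m/s.
2–8 s: v starts 16 m/s; Δx = 16·6 + ½·2·6² = 132 m; v ends 28 m/s.
8–11 s: v starts 28 m/s; Δx = 28·3 + ½·11·3² = 133.5 m; v ends 61 m/s.
11–16 s: v starts 61 m/s; Δx = 61·5 + ½·-4·5² = 255 m; v ends 41 m/s.
x(16) = 5 + Σ Δx = 533.5 m.

533.5 m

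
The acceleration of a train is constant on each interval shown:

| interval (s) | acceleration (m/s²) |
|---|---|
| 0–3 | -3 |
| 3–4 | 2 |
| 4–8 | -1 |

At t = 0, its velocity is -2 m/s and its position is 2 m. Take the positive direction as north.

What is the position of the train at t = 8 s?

-71.5 m

On each constant-a segment, Δv = aΔt and Δx = v₀Δt + ½aΔt²; chain segment to segment.
0–3 s: v starts -2 m/s; Δx = -2·3 + ½·-3·3² = -19.5 m; v ends -11 m/s.
3–4 s: v starts -11 m/s; Δx = -11·1 + ½·2·1² = -10 m; v ends -9 m/s.
4–8 s: v starts -9 m/s; Δx = -9·4 + ½·-1·4² = -44 m; v ends -13 m/s.
x(8) = 2 + Σ Δx = -71.5 m.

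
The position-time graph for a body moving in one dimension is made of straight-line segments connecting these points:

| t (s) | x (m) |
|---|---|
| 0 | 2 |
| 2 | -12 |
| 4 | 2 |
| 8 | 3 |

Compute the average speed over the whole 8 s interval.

Average speed = (total path length)/(elapsed time); on a piecewise-linear x-t graph the path length is Σ|Δx|.
0–2 s: |Δx| = |-12 − 2| = 14 m
2–4 s: |Δx| = |2 − -12| = 14 m
4–8 s: |Δx| = |3 − 2| = 1 m
Total path = 29 m; average speed = 29/8 = 3.625 m/s.

3.625 m/s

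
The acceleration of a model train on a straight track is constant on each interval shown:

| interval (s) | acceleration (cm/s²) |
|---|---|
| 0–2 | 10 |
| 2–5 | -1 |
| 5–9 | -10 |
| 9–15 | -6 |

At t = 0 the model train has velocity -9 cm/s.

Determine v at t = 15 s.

Δv equals the area under the a-t graph; then v = v₀ + Δv.
0–2 s: 10 × 2 = 20 cm/s
2–5 s: -1 × 3 = -3 cm/s
5–9 s: -10 × 4 = -40 cm/s
9–15 s: -6 × 6 = -36 cm/s
Δv = -59 cm/s, so v(15) = -9 + (-59) = -68 cm/s.

-68 cm/s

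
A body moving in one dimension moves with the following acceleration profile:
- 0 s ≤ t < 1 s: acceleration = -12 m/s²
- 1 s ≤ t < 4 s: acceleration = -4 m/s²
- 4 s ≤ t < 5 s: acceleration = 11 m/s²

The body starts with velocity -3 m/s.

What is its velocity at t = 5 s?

-16 m/s

Δv equals the area under the a-t graph; then v = v₀ + Δv.
0–1 s: -12 × 1 = -12 m/s
1–4 s: -4 × 3 = -12 m/s
4–5 s: 11 × 1 = 11 m/s
Δv = -13 m/s, so v(5) = -3 + (-13) = -16 m/s.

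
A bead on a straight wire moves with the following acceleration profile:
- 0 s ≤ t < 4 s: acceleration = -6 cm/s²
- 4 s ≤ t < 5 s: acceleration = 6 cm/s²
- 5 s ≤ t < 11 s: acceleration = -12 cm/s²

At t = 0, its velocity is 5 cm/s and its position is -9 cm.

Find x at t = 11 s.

-347 cm

On each constant-a segment, Δv = aΔt and Δx = v₀Δt + ½aΔt²; chain segment to segment.
0–4 s: v starts 5 cm/s; Δx = 5·4 + ½·-6·4² = -28 cm; v ends -19 cm/s.
4–5 s: v starts -19 cm/s; Δx = -19·1 + ½·6·1² = -16 cm; v ends -13 cm/s.
5–11 s: v starts -13 cm/s; Δx = -13·6 + ½·-12·6² = -294 cm; v ends -85 cm/s.
x(11) = -9 + Σ Δx = -347 cm.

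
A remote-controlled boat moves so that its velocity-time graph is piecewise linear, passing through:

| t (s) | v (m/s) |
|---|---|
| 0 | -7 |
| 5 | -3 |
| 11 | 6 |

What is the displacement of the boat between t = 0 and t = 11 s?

Net displacement equals the area under the velocity-time graph (areas below the axis count negative).
0–5 s: ½(-7 + -3)(5) = -25 m
5–11 s: ½(-3 + 6)(6) = 9 m
Net displacement = -16 m

-16 m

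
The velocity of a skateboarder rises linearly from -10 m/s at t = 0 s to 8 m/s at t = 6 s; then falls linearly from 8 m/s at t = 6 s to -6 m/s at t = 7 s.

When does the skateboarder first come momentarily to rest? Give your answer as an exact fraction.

t = 10/3 s

v changes sign on 0–6 s (from -10 to 8); the graph is linear there, so v = 0 at t = 0 + (10)·(6 − 0)/(8 − -10) = 10/3 s.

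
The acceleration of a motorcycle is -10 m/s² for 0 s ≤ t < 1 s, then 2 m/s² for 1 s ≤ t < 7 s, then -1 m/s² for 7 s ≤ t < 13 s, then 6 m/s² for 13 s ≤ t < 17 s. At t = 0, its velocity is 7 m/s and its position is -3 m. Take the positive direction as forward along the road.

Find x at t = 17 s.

On each constant-a segment, Δv = aΔt and Δx = v₀Δt + ½aΔt²; chain segment to segment.
0–1 s: v starts 7 m/s; Δx = 7·1 + ½·-10·1² = 2 m; v ends -3 m/s.
1–7 s: v starts -3 m/s; Δx = -3·6 + ½·2·6² = 18 m; v ends 9 m/s.
7–13 s: v starts 9 m/s; Δx = 9·6 + ½·-1·6² = 36 m; v ends 3 m/s.
13–17 s: v starts 3 m/s; Δx = 3·4 + ½·6·4² = 60 m; v ends 27 m/s.
x(17) = -3 + Σ Δx = 113 m.

113 m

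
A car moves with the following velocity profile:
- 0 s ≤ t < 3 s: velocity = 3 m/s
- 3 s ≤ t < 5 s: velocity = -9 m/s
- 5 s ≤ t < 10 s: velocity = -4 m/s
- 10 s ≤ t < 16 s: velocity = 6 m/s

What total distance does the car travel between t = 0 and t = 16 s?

Distance (not displacement) is the total path length: add the absolute areas under v-t.
0–3 s: |3| × 3 = 9 m
3–5 s: |-9| × 2 = 18 m
5–10 s: |-4| × 5 = 20 m
10–16 s: |6| × 6 = 36 m
Total distance = 83 m

83 m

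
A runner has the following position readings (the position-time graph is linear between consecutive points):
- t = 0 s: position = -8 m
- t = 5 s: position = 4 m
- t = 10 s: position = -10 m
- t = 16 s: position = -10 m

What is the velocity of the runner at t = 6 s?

-2.8 m/s

Velocity is the slope of the x-t graph on 5–10 s: (-10 − 4)/(10 − 5) = -2.8 m/s.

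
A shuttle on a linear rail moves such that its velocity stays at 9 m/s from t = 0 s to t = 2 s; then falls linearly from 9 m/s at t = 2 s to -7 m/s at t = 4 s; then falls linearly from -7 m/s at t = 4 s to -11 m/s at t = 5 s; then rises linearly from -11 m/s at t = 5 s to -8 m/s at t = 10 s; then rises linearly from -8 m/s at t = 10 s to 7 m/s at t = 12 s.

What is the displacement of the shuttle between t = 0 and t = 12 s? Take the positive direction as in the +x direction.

-37.5 m

Displacement is the signed area under the v-t curve.
0–2 s: 9 × 2 = 18 m
2–4 s: ½(9 + -7)(2) = 2 m
4–5 s: ½(-7 + -11)(1) = -9 m
5–10 s: ½(-11 + -8)(5) = -47.5 m
10–12 s: ½(-8 + 7)(2) = -1 m
Net displacement = -37.5 m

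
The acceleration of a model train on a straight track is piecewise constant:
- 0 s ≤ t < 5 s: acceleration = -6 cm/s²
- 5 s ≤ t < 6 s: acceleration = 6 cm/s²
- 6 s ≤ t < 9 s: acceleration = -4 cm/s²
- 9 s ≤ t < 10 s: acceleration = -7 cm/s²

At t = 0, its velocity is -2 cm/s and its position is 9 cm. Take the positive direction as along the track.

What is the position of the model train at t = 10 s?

-242.5 cm

On each constant-a segment, Δv = aΔt and Δx = v₀Δt + ½aΔt²; chain segment to segment.
0–5 s: v starts -2 cm/s; Δx = -2·5 + ½·-6·5² = -85 cm; v ends -32 cm/s.
5–6 s: v starts -32 cm/s; Δx = -32·1 + ½·6·1² = -29 cm; v ends -26 cm/s.
6–9 s: v starts -26 cm/s; Δx = -26·3 + ½·-4·3² = -96 cm; v ends -38 cm/s.
9–10 s: v starts -38 cm/s; Δx = -38·1 + ½·-7·1² = -41.5 cm; v ends -45 cm/s.
x(10) = 9 + Σ Δx = -242.5 cm.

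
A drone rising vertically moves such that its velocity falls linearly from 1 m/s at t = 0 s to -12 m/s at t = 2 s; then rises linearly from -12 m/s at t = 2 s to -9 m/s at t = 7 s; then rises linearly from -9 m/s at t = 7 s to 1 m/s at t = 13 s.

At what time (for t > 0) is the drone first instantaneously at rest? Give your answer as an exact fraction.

v changes sign on 0–2 s (from 1 to -12); the graph is linear there, so v = 0 at t = 0 + (-1)·(2 − 0)/(-12 − 1) = 2/13 s.

t = 2/13 s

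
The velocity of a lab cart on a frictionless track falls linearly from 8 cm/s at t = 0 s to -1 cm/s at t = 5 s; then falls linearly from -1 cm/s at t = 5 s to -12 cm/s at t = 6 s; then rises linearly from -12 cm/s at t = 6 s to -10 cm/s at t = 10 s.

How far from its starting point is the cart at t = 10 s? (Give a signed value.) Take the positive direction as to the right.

Net displacement equals the area under the velocity-time graph (areas below the axis count negative).
0–5 s: ½(8 + -1)(5) = 17.5 cm
5–6 s: ½(-1 + -12)(1) = -6.5 cm
6–10 s: ½(-12 + -10)(4) = -44 cm
Net displacement = -33 cm

-33 cm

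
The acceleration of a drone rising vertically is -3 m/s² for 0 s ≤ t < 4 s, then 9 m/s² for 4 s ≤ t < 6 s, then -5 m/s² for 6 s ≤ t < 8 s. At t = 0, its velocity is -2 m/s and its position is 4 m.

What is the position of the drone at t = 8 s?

-40 m

On each constant-a segment, Δv = aΔt and Δx = v₀Δt + ½aΔt²; chain segment to segment.
0–4 s: v starts -2 m/s; Δx = -2·4 + ½·-3·4² = -32 m; v ends -14 m/s.
4–6 s: v starts -14 m/s; Δx = -14·2 + ½·9·2² = -10 m; v ends 4 m/s.
6–8 s: v starts 4 m/s; Δx = 4·2 + ½·-5·2² = -2 m; v ends -6 m/s.
x(8) = 4 + Σ Δx = -40 m.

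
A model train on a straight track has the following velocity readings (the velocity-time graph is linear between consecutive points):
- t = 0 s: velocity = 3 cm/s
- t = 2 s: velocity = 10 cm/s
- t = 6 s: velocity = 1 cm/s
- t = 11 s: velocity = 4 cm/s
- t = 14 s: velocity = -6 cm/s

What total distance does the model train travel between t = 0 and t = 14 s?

Total distance travelled is ∫|v| dt — sum the magnitudes of each area piece.
0–2 s: |½(3 + 10)(2)| = 13 cm
2–6 s: |½(10 + 1)(4)| = 22 cm
6–11 s: |½(1 + 4)(5)| = 12.5 cm
11–14 s: v = 0 at t = 12.2 s; triangle areas 2.4 + 5.4 = 7.8 cm
Total distance = 55.3 cm

55.3 cm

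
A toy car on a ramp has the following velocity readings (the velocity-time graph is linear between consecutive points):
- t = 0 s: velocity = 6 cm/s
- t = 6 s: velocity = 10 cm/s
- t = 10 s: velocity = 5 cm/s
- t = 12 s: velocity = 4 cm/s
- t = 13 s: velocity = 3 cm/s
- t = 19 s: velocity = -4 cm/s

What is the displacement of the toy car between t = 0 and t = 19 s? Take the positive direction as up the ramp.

Net displacement equals the area under the velocity-time graph (areas below the axis count negative).
0–6 s: ½(6 + 10)(6) = 48 cm
6–10 s: ½(10 + 5)(4) = 30 cm
10–12 s: ½(5 + 4)(2) = 9 cm
12–13 s: ½(4 + 3)(1) = 3.5 cm
13–19 s: ½(3 + -4)(6) = -3 cm
Net displacement = 87.5 cm

87.5 cm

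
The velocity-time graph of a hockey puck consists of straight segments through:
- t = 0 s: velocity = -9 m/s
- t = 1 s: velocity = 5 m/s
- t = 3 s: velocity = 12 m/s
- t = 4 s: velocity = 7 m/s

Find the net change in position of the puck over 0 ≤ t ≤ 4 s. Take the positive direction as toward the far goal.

24.5 m

Displacement is the signed area under the v-t curve.
0–1 s: ½(-9 + 5)(1) = -2 m
1–3 s: ½(5 + 12)(2) = 17 m
3–4 s: ½(12 + 7)(1) = 9.5 m
Net displacement = 24.5 m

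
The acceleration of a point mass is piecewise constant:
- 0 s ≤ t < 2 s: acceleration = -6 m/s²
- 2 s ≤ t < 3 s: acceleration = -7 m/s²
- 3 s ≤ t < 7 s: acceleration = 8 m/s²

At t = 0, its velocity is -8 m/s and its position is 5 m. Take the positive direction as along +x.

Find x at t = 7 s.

-90.5 m

On each constant-a segment, Δv = aΔt and Δx = v₀Δt + ½aΔt²; chain segment to segment.
0–2 s: v starts -8 m/s; Δx = -8·2 + ½·-6·2² = -28 m; v ends -20 m/s.
2–3 s: v starts -20 m/s; Δx = -20·1 + ½·-7·1² = -23.5 m; v ends -27 m/s.
3–7 s: v starts -27 m/s; Δx = -27·4 + ½·8·4² = -44 m; v ends 5 m/s.
x(7) = 5 + Σ Δx = -90.5 m.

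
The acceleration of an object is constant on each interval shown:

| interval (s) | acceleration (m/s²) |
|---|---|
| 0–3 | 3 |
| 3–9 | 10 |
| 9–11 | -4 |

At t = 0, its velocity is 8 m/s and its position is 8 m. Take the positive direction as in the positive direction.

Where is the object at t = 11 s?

473.5 m

On each constant-a segment, Δv = aΔt and Δx = v₀Δt + ½aΔt²; chain segment to segment.
0–3 s: v starts 8 m/s; Δx = 8·3 + ½·3·3² = 37.5 m; v ends 17 m/s.
3–9 s: v starts 17 m/s; Δx = 17·6 + ½·10·6² = 282 m; v ends 77 m/s.
9–11 s: v starts 77 m/s; Δx = 77·2 + ½·-4·2² = 146 m; v ends 69 m/s.
x(11) = 8 + Σ Δx = 473.5 m.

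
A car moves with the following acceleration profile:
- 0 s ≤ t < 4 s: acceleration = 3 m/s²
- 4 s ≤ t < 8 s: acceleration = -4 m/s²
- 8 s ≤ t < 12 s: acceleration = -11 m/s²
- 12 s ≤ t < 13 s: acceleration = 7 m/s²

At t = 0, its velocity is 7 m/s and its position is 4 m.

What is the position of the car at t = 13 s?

On each constant-a segment, Δv = aΔt and Δx = v₀Δt + ½aΔt²; chain segment to segment.
0–4 s: v starts 7 m/s; Δx = 7·4 + ½·3·4² = 52 m; v ends 19 m/s.
4–8 s: v starts 19 m/s; Δx = 19·4 + ½·-4·4² = 44 m; v ends 3 m/s.
8–12 s: v starts 3 m/s; Δx = 3·4 + ½·-11·4² = -76 m; v ends -41 m/s.
12–13 s: v starts -41 m/s; Δx = -41·1 + ½·7·1² = -37.5 m; v ends -34 m/s.
x(13) = 4 + Σ Δx = -13.5 m.

-13.5 m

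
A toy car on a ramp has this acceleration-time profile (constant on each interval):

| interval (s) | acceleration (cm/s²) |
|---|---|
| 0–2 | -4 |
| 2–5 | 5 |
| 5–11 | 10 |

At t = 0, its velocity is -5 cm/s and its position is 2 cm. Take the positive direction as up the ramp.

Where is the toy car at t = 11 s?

On each constant-a segment, Δv = aΔt and Δx = v₀Δt + ½aΔt²; chain segment to segment.
0–2 s: v starts -5 cm/s; Δx = -5·2 + ½·-4·2² = -18 cm; v ends -13 cm/s.
2–5 s: v starts -13 cm/s; Δx = -13·3 + ½·5·3² = -16.5 cm; v ends 2 cm/s.
5–11 s: v starts 2 cm/s; Δx = 2·6 + ½·10·6² = 192 cm; v ends 62 cm/s.
x(11) = 2 + Σ Δx = 159.5 cm.

159.5 cm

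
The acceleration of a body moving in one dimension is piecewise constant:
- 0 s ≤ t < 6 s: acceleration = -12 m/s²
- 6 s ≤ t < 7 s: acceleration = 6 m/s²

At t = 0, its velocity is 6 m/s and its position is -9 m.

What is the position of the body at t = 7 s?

On each constant-a segment, Δv = aΔt and Δx = v₀Δt + ½aΔt²; chain segment to segment.
0–6 s: v starts 6 m/s; Δx = 6·6 + ½·-12·6² = -180 m; v ends -66 m/s.
6–7 s: v starts -66 m/s; Δx = -66·1 + ½·6·1² = -63 m; v ends -60 m/s.
x(7) = -9 + Σ Δx = -252 m.

-252 m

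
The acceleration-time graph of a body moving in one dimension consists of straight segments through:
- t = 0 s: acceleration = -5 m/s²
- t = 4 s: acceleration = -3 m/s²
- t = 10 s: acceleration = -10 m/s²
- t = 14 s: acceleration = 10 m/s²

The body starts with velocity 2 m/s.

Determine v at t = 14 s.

-53 m/s

Δv equals the area under the a-t graph; then v = v₀ + Δv.
0–4 s: ½(-5 + -3)(4) = -16 m/s
4–10 s: ½(-3 + -10)(6) = -39 m/s
10–14 s: ½(-10 + 10)(4) = 0 m/s
Δv = -55 m/s, so v(14) = 2 + (-55) = -53 m/s.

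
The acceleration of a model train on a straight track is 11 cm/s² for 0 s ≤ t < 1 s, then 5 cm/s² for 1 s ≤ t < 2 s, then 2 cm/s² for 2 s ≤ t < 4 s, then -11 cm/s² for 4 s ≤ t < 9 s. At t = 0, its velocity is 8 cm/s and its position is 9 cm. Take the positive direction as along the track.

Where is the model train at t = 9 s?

98.5 cm

On each constant-a segment, Δv = aΔt and Δx = v₀Δt + ½aΔt²; chain segment to segment.
0–1 s: v starts 8 cm/s; Δx = 8·1 + ½·11·1² = 13.5 cm; v ends 19 cm/s.
1–2 s: v starts 19 cm/s; Δx = 19·1 + ½·5·1² = 21.5 cm; v ends 24 cm/s.
2–4 s: v starts 24 cm/s; Δx = 24·2 + ½·2·2² = 52 cm; v ends 28 cm/s.
4–9 s: v starts 28 cm/s; Δx = 28·5 + ½·-11·5² = 2.5 cm; v ends -27 cm/s.
x(9) = 9 + Σ Δx = 98.5 cm.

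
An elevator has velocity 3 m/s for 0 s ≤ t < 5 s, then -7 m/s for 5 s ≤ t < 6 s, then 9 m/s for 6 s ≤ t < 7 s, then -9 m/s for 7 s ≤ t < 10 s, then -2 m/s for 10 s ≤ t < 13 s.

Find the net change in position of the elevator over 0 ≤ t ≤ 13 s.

-16 m

Net displacement equals the area under the velocity-time graph (areas below the axis count negative).
0–5 s: 3 × 5 = 15 m
5–6 s: -7 × 1 = -7 m
6–7 s: 9 × 1 = 9 m
7–10 s: -9 × 3 = -27 m
10–13 s: -2 × 3 = -6 m
Net displacement = -16 m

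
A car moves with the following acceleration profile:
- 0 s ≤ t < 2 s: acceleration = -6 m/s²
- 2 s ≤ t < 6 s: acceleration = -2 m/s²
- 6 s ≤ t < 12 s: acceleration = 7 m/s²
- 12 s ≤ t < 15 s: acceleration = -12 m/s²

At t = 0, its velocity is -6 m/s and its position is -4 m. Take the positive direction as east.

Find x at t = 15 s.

On each constant-a segment, Δv = aΔt and Δx = v₀Δt + ½aΔt²; chain segment to segment.
0–2 s: v starts -6 m/s; Δx = -6·2 + ½·-6·2² = -24 m; v ends -18 m/s.
2–6 s: v starts -18 m/s; Δx = -18·4 + ½·-2·4² = -88 m; v ends -26 m/s.
6–12 s: v starts -26 m/s; Δx = -26·6 + ½·7·6² = -30 m; v ends 16 m/s.
12–15 s: v starts 16 m/s; Δx = 16·3 + ½·-12·3² = -6 m; v ends -20 m/s.
x(15) = -4 + Σ Δx = -152 m.

-152 m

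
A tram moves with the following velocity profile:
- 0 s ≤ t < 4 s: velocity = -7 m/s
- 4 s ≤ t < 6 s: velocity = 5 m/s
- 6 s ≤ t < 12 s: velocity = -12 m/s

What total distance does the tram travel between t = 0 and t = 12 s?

110 m

Total distance travelled is ∫|v| dt — sum the magnitudes of each area piece.
0–4 s: |-7| × 4 = 28 m
4–6 s: |5| × 2 = 10 m
6–12 s: |-12| × 6 = 72 m
Total distance = 110 m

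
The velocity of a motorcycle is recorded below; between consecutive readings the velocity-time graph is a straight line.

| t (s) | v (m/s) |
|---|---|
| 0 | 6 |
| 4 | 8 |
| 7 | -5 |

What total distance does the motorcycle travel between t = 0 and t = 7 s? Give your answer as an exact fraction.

995/26 m

Distance (not displacement) is the total path length: add the absolute areas under v-t.
0–4 s: |½(6 + 8)(4)| = 28 m
4–7 s: v = 0 at t = 76/13 s; triangle areas 96/13 + 75/26 = 267/26 m
Total distance = 995/26 m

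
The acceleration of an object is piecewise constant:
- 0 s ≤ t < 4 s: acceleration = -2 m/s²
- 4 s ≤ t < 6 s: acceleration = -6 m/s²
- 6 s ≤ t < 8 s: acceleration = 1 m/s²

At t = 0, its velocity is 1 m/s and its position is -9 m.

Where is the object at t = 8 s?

-83 m

On each constant-a segment, Δv = aΔt and Δx = v₀Δt + ½aΔt²; chain segment to segment.
0–4 s: v starts 1 m/s; Δx = 1·4 + ½·-2·4² = -12 m; v ends -7 m/s.
4–6 s: v starts -7 m/s; Δx = -7·2 + ½·-6·2² = -26 m; v ends -19 m/s.
6–8 s: v starts -19 m/s; Δx = -19·2 + ½·1·2² = -36 m; v ends -17 m/s.
x(8) = -9 + Σ Δx = -83 m.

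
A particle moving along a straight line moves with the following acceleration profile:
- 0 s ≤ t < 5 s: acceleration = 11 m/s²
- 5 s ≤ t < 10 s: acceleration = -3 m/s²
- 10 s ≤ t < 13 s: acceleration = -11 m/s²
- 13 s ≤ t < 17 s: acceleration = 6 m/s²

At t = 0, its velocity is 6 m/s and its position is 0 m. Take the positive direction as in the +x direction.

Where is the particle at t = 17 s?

On each constant-a segment, Δv = aΔt and Δx = v₀Δt + ½aΔt²; chain segment to segment.
0–5 s: v starts 6 m/s; Δx = 6·5 + ½·11·5² = 167.5 m; v ends 61 m/s.
5–10 s: v starts 61 m/s; Δx = 61·5 + ½·-3·5² = 267.5 m; v ends 46 m/s.
10–13 s: v starts 46 m/s; Δx = 46·3 + ½·-11·3² = 88.5 m; v ends 13 m/s.
13–17 s: v starts 13 m/s; Δx = 13·4 + ½·6·4² = 100 m; v ends 37 m/s.
x(17) = 0 + Σ Δx = 623.5 m.

623.5 m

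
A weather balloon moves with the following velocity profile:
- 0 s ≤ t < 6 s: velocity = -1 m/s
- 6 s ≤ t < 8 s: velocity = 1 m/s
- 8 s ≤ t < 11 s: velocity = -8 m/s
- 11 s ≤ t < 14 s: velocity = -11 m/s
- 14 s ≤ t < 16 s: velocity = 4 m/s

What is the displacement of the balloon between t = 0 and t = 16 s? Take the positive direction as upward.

-53 m

Displacement is the signed area under the v-t curve.
0–6 s: -1 × 6 = -6 m
6–8 s: 1 × 2 = 2 m
8–11 s: -8 × 3 = -24 m
11–14 s: -11 × 3 = -33 m
14–16 s: 4 × 2 = 8 m
Net displacement = -53 m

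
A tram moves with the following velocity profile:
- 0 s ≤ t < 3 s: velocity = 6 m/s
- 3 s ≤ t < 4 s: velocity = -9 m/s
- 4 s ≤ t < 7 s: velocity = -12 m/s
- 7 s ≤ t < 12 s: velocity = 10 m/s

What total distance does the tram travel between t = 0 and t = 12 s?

Total distance travelled is ∫|v| dt — sum the magnitudes of each area piece.
0–3 s: |6| × 3 = 18 m
3–4 s: |-9| × 1 = 9 m
4–7 s: |-12| × 3 = 36 m
7–12 s: |10| × 5 = 50 m
Total distance = 113 m

113 m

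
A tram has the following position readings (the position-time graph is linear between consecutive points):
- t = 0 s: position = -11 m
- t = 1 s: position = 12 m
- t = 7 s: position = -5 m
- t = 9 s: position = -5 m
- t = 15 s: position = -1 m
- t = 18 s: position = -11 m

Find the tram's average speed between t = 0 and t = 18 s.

3 m/s

Average speed = (total path length)/(elapsed time); on a piecewise-linear x-t graph the path length is Σ|Δx|.
0–1 s: |Δx| = |12 − -11| = 23 m
1–7 s: |Δx| = |-5 − 12| = 17 m
7–9 s: |Δx| = |-5 − -5| = 0 m
9–15 s: |Δx| = |-1 − -5| = 4 m
15–18 s: |Δx| = |-11 − -1| = 10 m
Total path = 54 m; average speed = 54/18 = 3 m/s.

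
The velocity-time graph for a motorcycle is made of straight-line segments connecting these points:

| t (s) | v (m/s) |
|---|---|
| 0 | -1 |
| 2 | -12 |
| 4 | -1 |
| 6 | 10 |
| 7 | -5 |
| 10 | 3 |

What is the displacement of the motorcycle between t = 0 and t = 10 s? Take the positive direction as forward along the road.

Net displacement equals the area under the velocity-time graph (areas below the axis count negative).
0–2 s: ½(-1 + -12)(2) = -13 m
2–4 s: ½(-12 + -1)(2) = -13 m
4–6 s: ½(-1 + 10)(2) = 9 m
6–7 s: ½(10 + -5)(1) = 2.5 m
7–10 s: ½(-5 + 3)(3) = -3 m
Net displacement = -17.5 m

-17.5 m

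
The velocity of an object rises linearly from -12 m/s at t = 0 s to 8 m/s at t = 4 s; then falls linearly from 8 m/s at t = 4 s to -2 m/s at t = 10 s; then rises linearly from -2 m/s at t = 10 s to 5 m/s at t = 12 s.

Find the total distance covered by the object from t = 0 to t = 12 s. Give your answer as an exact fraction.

Distance (not displacement) is the total path length: add the absolute areas under v-t.
0–4 s: v = 0 at t = 2.4 s; triangle areas 14.4 + 6.4 = 20.8 m
4–10 s: v = 0 at t = 8.8 s; triangle areas 19.2 + 1.2 = 20.4 m
10–12 s: v = 0 at t = 74/7 s; triangle areas 4/7 + 25/7 = 29/7 m
Total distance = 1587/35 m

1587/35 m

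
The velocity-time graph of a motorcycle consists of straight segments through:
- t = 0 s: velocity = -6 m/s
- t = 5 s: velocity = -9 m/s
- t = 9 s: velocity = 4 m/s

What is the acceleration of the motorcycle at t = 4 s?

Acceleration is the slope of the v-t graph on 0–5 s: (-9 − -6)/(5 − 0) = -0.6 m/s².

-0.6 m/s²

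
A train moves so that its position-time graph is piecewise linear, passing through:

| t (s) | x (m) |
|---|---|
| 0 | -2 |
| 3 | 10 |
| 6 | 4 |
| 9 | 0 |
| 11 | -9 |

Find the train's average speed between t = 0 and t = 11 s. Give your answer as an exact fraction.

31/11 m/s

Average speed = (total path length)/(elapsed time); on a piecewise-linear x-t graph the path length is Σ|Δx|.
0–3 s: |Δx| = |10 − -2| = 12 m
3–6 s: |Δx| = |4 − 10| = 6 m
6–9 s: |Δx| = |0 − 4| = 4 m
9–11 s: |Δx| = |-9 − 0| = 9 m
Total path = 31 m; average speed = 31/11 = 31/11 m/s.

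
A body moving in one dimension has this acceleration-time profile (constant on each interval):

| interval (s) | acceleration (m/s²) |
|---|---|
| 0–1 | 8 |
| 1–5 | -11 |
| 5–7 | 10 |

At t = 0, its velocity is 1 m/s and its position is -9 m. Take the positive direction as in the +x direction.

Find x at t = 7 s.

On each constant-a segment, Δv = aΔt and Δx = v₀Δt + ½aΔt²; chain segment to segment.
0–1 s: v starts 1 m/s; Δx = 1·1 + ½·8·1² = 5 m; v ends 9 m/s.
1–5 s: v starts 9 m/s; Δx = 9·4 + ½·-11·4² = -52 m; v ends -35 m/s.
5–7 s: v starts -35 m/s; Δx = -35·2 + ½·10·2² = -50 m; v ends -15 m/s.
x(7) = -9 + Σ Δx = -106 m.

-106 m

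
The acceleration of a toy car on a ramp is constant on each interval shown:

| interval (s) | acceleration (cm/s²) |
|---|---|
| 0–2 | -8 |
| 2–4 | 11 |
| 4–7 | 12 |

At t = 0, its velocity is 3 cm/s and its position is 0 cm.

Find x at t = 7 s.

On each constant-a segment, Δv = aΔt and Δx = v₀Δt + ½aΔt²; chain segment to segment.
0–2 s: v starts 3 cm/s; Δx = 3·2 + ½·-8·2² = -10 cm; v ends -13 cm/s.
2–4 s: v starts -13 cm/s; Δx = -13·2 + ½·11·2² = -4 cm; v ends 9 cm/s.
4–7 s: v starts 9 cm/s; Δx = 9·3 + ½·12·3² = 81 cm; v ends 45 cm/s.
x(7) = 0 + Σ Δx = 67 cm.

67 cm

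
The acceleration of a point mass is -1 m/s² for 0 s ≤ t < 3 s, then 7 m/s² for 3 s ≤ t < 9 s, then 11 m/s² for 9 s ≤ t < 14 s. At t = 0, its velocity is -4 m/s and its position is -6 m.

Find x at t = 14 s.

On each constant-a segment, Δv = aΔt and Δx = v₀Δt + ½aΔt²; chain segment to segment.
0–3 s: v starts -4 m/s; Δx = -4·3 + ½·-1·3² = -16.5 m; v ends -7 m/s.
3–9 s: v starts -7 m/s; Δx = -7·6 + ½·7·6² = 84 m; v ends 35 m/s.
9–14 s: v starts 35 m/s; Δx = 35·5 + ½·11·5² = 312.5 m; v ends 90 m/s.
x(14) = -6 + Σ Δx = 374 m.

374 m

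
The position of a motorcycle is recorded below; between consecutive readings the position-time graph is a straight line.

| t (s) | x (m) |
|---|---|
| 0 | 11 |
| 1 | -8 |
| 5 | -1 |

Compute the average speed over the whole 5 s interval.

5.2 m/s

Average speed = (total path length)/(elapsed time); on a piecewise-linear x-t graph the path length is Σ|Δx|.
0–1 s: |Δx| = |-8 − 11| = 19 m
1–5 s: |Δx| = |-1 − -8| = 7 m
Total path = 26 m; average speed = 26/5 = 5.2 m/s.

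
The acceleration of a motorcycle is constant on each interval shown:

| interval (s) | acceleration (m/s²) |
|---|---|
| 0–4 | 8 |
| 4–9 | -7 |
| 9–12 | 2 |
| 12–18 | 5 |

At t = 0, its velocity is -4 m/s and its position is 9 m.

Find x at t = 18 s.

On each constant-a segment, Δv = aΔt and Δx = v₀Δt + ½aΔt²; chain segment to segment.
0–4 s: v starts -4 m/s; Δx = -4·4 + ½·8·4² = 48 m; v ends 28 m/s.
4–9 s: v starts 28 m/s; Δx = 28·5 + ½·-7·5² = 52.5 m; v ends -7 m/s.
9–12 s: v starts -7 m/s; Δx = -7·3 + ½·2·3² = -12 m; v ends -1 m/s.
12–18 s: v starts -1 m/s; Δx = -1·6 + ½·5·6² = 84 m; v ends 29 m/s.
x(18) = 9 + Σ Δx = 181.5 m.

181.5 m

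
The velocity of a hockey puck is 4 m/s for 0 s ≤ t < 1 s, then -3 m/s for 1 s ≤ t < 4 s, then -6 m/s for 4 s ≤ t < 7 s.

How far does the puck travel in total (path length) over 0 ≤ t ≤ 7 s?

Total distance travelled is ∫|v| dt — sum the magnitudes of each area piece.
0–1 s: |4| × 1 = 4 m
1–4 s: |-3| × 3 = 9 m
4–7 s: |-6| × 3 = 18 m
Total distance = 31 m

31 m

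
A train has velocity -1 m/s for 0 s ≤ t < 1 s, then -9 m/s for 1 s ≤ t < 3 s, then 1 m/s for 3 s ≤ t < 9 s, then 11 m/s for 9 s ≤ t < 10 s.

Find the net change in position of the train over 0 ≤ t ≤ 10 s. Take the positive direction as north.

-2 m

Displacement is the signed area under the v-t curve.
0–1 s: -1 × 1 = -1 m
1–3 s: -9 × 2 = -18 m
3–9 s: 1 × 6 = 6 m
9–10 s: 11 × 1 = 11 m
Net displacement = -2 m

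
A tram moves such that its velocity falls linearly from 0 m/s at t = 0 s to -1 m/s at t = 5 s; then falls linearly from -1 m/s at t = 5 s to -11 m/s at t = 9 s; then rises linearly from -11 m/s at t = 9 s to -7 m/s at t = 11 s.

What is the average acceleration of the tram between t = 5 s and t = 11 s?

-1 m/s²

Average acceleration = Δv/Δt = (-7 − -1)/(11 − 5) = -1 m/s².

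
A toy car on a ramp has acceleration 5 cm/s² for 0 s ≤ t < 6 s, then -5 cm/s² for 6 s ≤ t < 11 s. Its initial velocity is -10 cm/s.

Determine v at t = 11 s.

-5 cm/s

Δv equals the area under the a-t graph; then v = v₀ + Δv.
0–6 s: 5 × 6 = 30 cm/s
6–11 s: -5 × 5 = -25 cm/s
Δv = 5 cm/s, so v(11) = -10 + (5) = -5 cm/s.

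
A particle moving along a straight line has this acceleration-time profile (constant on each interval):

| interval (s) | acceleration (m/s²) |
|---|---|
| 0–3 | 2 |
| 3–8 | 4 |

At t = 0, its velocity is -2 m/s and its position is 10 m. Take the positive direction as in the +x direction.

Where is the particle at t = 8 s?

83 m

On each constant-a segment, Δv = aΔt and Δx = v₀Δt + ½aΔt²; chain segment to segment.
0–3 s: v starts -2 m/s; Δx = -2·3 + ½·2·3² = 3 m; v ends 4 m/s.
3–8 s: v starts 4 m/s; Δx = 4·5 + ½·4·5² = 70 m; v ends 24 m/s.
x(8) = 10 + Σ Δx = 83 m.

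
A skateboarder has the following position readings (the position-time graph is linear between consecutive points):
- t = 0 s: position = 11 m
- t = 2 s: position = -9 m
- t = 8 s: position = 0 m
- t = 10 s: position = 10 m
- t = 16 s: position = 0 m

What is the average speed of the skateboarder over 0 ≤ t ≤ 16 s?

3.0625 m/s

Average speed = (total path length)/(elapsed time); on a piecewise-linear x-t graph the path length is Σ|Δx|.
0–2 s: |Δx| = |-9 − 11| = 20 m
2–8 s: |Δx| = |0 − -9| = 9 m
8–10 s: |Δx| = |10 − 0| = 10 m
10–16 s: |Δx| = |0 − 10| = 10 m
Total path = 49 m; average speed = 49/16 = 3.0625 m/s.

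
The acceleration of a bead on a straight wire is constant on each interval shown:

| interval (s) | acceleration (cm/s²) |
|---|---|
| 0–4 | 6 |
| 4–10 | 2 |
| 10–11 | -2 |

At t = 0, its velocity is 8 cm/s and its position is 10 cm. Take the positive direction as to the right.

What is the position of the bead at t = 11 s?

361 cm

On each constant-a segment, Δv = aΔt and Δx = v₀Δt + ½aΔt²; chain segment to segment.
0–4 s: v starts 8 cm/s; Δx = 8·4 + ½·6·4² = 80 cm; v ends 32 cm/s.
4–10 s: v starts 32 cm/s; Δx = 32·6 + ½·2·6² = 228 cm; v ends 44 cm/s.
10–11 s: v starts 44 cm/s; Δx = 44·1 + ½·-2·1² = 43 cm; v ends 42 cm/s.
x(11) = 10 + Σ Δx = 361 cm.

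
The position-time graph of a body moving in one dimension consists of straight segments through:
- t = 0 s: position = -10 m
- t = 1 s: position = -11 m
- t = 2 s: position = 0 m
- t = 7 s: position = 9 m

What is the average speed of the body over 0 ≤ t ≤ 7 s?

Average speed = (total path length)/(elapsed time); on a piecewise-linear x-t graph the path length is Σ|Δx|.
0–1 s: |Δx| = |-11 − -10| = 1 m
1–2 s: |Δx| = |0 − -11| = 11 m
2–7 s: |Δx| = |9 − 0| = 9 m
Total path = 21 m; average speed = 21/7 = 3 m/s.

3 m/s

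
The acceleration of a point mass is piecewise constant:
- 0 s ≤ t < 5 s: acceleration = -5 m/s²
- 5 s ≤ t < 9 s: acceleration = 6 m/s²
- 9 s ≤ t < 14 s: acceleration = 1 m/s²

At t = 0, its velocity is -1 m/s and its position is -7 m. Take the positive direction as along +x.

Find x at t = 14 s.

On each constant-a segment, Δv = aΔt and Δx = v₀Δt + ½aΔt²; chain segment to segment.
0–5 s: v starts -1 m/s; Δx = -1·5 + ½·-5·5² = -67.5 m; v ends -26 m/s.
5–9 s: v starts -26 m/s; Δx = -26·4 + ½·6·4² = -56 m; v ends -2 m/s.
9–14 s: v starts -2 m/s; Δx = -2·5 + ½·1·5² = 2.5 m; v ends 3 m/s.
x(14) = -7 + Σ Δx = -128 m.

-128 m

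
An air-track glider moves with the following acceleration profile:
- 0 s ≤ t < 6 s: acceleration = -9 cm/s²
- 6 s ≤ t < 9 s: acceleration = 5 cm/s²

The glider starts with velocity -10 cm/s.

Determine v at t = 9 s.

-49 cm/s

Δv equals the area under the a-t graph; then v = v₀ + Δv.
0–6 s: -9 × 6 = -54 cm/s
6–9 s: 5 × 3 = 15 cm/s
Δv = -39 cm/s, so v(9) = -10 + (-39) = -49 cm/s.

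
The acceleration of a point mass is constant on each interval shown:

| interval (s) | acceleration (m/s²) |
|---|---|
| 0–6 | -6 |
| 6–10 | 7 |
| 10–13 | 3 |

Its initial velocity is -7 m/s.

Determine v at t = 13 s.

Δv equals the area under the a-t graph; then v = v₀ + Δv.
0–6 s: -6 × 6 = -36 m/s
6–10 s: 7 × 4 = 28 m/s
10–13 s: 3 × 3 = 9 m/s
Δv = 1 m/s, so v(13) = -7 + (1) = -6 m/s.

-6 m/s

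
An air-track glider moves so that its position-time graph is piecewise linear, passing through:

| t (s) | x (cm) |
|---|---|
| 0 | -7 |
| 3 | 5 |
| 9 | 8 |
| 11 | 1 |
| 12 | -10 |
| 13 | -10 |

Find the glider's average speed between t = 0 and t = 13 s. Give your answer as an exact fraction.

Average speed = (total path length)/(elapsed time); on a piecewise-linear x-t graph the path length is Σ|Δx|.
0–3 s: |Δx| = |5 − -7| = 12 cm
3–9 s: |Δx| = |8 − 5| = 3 cm
9–11 s: |Δx| = |1 − 8| = 7 cm
11–12 s: |Δx| = |-10 − 1| = 11 cm
12–13 s: |Δx| = |-10 − -10| = 0 cm
Total path = 33 cm; average speed = 33/13 = 33/13 cm/s.

33/13 cm/s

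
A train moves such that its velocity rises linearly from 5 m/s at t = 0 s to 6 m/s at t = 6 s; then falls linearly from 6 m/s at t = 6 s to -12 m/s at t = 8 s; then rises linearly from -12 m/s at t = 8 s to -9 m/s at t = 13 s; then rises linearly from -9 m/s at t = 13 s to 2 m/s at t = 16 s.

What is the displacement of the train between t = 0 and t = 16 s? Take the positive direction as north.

-36 m

Net displacement equals the area under the velocity-time graph (areas below the axis count negative).
0–6 s: ½(5 + 6)(6) = 33 m
6–8 s: ½(6 + -12)(2) = -6 m
8–13 s: ½(-12 + -9)(5) = -52.5 m
13–16 s: ½(-9 + 2)(3) = -10.5 m
Net displacement = -36 m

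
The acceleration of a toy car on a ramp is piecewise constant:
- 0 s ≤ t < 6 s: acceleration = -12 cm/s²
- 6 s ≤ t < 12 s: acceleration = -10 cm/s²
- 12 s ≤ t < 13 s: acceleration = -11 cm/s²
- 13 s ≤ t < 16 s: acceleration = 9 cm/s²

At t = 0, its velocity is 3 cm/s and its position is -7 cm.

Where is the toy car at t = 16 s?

-1313 cm

On each constant-a segment, Δv = aΔt and Δx = v₀Δt + ½aΔt²; chain segment to segment.
0–6 s: v starts 3 cm/s; Δx = 3·6 + ½·-12·6² = -198 cm; v ends -69 cm/s.
6–12 s: v starts -69 cm/s; Δx = -69·6 + ½·-10·6² = -594 cm; v ends -129 cm/s.
12–13 s: v starts -129 cm/s; Δx = -129·1 + ½·-11·1² = -134.5 cm; v ends -140 cm/s.
13–16 s: v starts -140 cm/s; Δx = -140·3 + ½·9·3² = -379.5 cm; v ends -113 cm/s.
x(16) = -7 + Σ Δx = -1313 cm.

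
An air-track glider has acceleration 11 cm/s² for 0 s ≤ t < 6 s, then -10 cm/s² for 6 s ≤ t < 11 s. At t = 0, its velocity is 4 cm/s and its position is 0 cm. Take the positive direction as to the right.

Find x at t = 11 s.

On each constant-a segment, Δv = aΔt and Δx = v₀Δt + ½aΔt²; chain segment to segment.
0–6 s: v starts 4 cm/s; Δx = 4·6 + ½·11·6² = 222 cm; v ends 70 cm/s.
6–11 s: v starts 70 cm/s; Δx = 70·5 + ½·-10·5² = 225 cm; v ends 20 cm/s.
x(11) = 0 + Σ Δx = 447 cm.

447 cm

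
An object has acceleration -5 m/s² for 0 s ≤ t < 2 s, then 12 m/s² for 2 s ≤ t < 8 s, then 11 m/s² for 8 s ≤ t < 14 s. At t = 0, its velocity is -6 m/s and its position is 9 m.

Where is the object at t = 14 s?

On each constant-a segment, Δv = aΔt and Δx = v₀Δt + ½aΔt²; chain segment to segment.
0–2 s: v starts -6 m/s; Δx = -6·2 + ½·-5·2² = -22 m; v ends -16 m/s.
2–8 s: v starts -16 m/s; Δx = -16·6 + ½·12·6² = 120 m; v ends 56 m/s.
8–14 s: v starts 56 m/s; Δx = 56·6 + ½·11·6² = 534 m; v ends 122 m/s.
x(14) = 9 + Σ Δx = 641 m.

641 m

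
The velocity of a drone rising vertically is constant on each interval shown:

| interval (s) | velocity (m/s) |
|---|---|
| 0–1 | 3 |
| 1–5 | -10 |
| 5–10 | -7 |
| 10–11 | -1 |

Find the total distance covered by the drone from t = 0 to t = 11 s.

Distance (not displacement) is the total path length: add the absolute areas under v-t.
0–1 s: |3| × 1 = 3 m
1–5 s: |-10| × 4 = 40 m
5–10 s: |-7| × 5 = 35 m
10–11 s: |-1| × 1 = 1 m
Total distance = 79 m

79 m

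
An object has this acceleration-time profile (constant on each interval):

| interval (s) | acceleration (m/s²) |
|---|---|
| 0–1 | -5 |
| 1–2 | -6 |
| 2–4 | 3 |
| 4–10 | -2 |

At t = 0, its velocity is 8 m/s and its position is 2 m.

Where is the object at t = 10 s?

On each constant-a segment, Δv = aΔt and Δx = v₀Δt + ½aΔt²; chain segment to segment.
0–1 s: v starts 8 m/s; Δx = 8·1 + ½·-5·1² = 5.5 m; v ends 3 m/s.
1–2 s: v starts 3 m/s; Δx = 3·1 + ½·-6·1² = 0 m; v ends -3 m/s.
2–4 s: v starts -3 m/s; Δx = -3·2 + ½·3·2² = 0 m; v ends 3 m/s.
4–10 s: v starts 3 m/s; Δx = 3·6 + ½·-2·6² = -18 m; v ends -9 m/s.
x(10) = 2 + Σ Δx = -10.5 m.

-10.5 m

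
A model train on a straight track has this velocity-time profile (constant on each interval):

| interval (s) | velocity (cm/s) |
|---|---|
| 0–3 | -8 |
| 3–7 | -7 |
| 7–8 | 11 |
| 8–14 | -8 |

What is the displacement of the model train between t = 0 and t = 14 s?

Displacement is the signed area under the v-t curve.
0–3 s: -8 × 3 = -24 cm
3–7 s: -7 × 4 = -28 cm
7–8 s: 11 × 1 = 11 cm
8–14 s: -8 × 6 = -48 cm
Net displacement = -89 cm

-89 cm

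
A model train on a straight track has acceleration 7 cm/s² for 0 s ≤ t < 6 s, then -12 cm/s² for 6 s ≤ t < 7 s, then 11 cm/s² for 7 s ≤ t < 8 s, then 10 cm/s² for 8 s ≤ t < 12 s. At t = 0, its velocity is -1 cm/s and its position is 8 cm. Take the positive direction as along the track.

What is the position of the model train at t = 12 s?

437.5 cm

On each constant-a segment, Δv = aΔt and Δx = v₀Δt + ½aΔt²; chain segment to segment.
0–6 s: v starts -1 cm/s; Δx = -1·6 + ½·7·6² = 120 cm; v ends 41 cm/s.
6–7 s: v starts 41 cm/s; Δx = 41·1 + ½·-12·1² = 35 cm; v ends 29 cm/s.
7–8 s: v starts 29 cm/s; Δx = 29·1 + ½·11·1² = 34.5 cm; v ends 40 cm/s.
8–12 s: v starts 40 cm/s; Δx = 40·4 + ½·10·4² = 240 cm; v ends 80 cm/s.
x(12) = 8 + Σ Δx = 437.5 cm.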